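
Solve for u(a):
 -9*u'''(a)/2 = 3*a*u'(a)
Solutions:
 u(a) = C1 + Integral(C2*airyai(-2^(1/3)*3^(2/3)*a/3) + C3*airybi(-2^(1/3)*3^(2/3)*a/3), a)


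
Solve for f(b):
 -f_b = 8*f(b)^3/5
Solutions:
 f(b) = -sqrt(10)*sqrt(-1/(C1 - 8*b))/2
 f(b) = sqrt(10)*sqrt(-1/(C1 - 8*b))/2


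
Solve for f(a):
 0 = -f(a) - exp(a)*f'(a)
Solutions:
 f(a) = C1*exp(exp(-a))


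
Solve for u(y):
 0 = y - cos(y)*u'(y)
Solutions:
 u(y) = C1 + Integral(y/cos(y), y)


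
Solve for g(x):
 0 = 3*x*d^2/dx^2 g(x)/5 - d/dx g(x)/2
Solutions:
 g(x) = C1 + C2*x^(11/6)


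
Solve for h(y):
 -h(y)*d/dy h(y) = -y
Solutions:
 h(y) = -sqrt(C1 + y^2)
 h(y) = sqrt(C1 + y^2)


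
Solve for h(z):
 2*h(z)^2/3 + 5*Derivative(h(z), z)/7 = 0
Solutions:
 h(z) = 15/(C1 + 14*z)


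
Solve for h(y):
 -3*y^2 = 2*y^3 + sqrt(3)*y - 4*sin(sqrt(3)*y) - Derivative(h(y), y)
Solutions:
 h(y) = C1 + y^4/2 + y^3 + sqrt(3)*y^2/2 + 4*sqrt(3)*cos(sqrt(3)*y)/3


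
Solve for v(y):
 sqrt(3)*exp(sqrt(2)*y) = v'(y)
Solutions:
 v(y) = C1 + sqrt(6)*exp(sqrt(2)*y)/2


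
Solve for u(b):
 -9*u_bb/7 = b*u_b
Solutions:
 u(b) = C1 + C2*erf(sqrt(14)*b/6)


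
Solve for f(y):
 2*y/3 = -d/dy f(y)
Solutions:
 f(y) = C1 - y^2/3


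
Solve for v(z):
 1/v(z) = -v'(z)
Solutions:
 v(z) = -sqrt(C1 - 2*z)
 v(z) = sqrt(C1 - 2*z)


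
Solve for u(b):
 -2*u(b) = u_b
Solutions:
 u(b) = C1*exp(-2*b)


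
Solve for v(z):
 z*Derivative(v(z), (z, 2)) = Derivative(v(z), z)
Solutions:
 v(z) = C1 + C2*z^2


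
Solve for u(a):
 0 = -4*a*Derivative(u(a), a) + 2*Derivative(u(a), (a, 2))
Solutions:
 u(a) = C1 + C2*erfi(a)


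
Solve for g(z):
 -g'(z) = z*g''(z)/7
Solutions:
 g(z) = C1 + C2/z^6


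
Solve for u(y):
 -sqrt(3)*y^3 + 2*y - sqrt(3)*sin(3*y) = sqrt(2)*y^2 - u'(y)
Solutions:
 u(y) = C1 + sqrt(3)*y^4/4 + sqrt(2)*y^3/3 - y^2 - sqrt(3)*cos(3*y)/3


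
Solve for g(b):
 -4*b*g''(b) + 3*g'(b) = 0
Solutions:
 g(b) = C1 + C2*b^(7/4)


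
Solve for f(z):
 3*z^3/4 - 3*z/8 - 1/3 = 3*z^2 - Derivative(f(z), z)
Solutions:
 f(z) = C1 - 3*z^4/16 + z^3 + 3*z^2/16 + z/3


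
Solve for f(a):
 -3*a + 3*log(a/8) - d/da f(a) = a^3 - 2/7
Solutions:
 f(a) = C1 - a^4/4 - 3*a^2/2 + 3*a*log(a) - 9*a*log(2) - 19*a/7


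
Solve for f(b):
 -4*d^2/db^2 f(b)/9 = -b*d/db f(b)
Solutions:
 f(b) = C1 + C2*erfi(3*sqrt(2)*b/4)


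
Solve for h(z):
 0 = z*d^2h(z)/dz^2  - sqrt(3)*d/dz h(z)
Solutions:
 h(z) = C1 + C2*z^(1 + sqrt(3))


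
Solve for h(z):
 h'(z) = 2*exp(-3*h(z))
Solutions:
 h(z) = log(C1 + 6*z)/3
 h(z) = log((-3^(1/3) - 3^(5/6)*I)*(C1 + 2*z)^(1/3)/2)
 h(z) = log((-3^(1/3) + 3^(5/6)*I)*(C1 + 2*z)^(1/3)/2)


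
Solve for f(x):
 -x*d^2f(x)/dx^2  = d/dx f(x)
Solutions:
 f(x) = C1 + C2*log(x)


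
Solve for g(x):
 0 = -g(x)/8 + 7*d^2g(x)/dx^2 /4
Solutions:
 g(x) = C1*exp(-sqrt(14)*x/14) + C2*exp(sqrt(14)*x/14)


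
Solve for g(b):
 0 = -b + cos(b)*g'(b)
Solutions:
 g(b) = C1 + Integral(b/cos(b), b)


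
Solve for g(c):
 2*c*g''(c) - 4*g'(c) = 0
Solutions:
 g(c) = C1 + C2*c^3


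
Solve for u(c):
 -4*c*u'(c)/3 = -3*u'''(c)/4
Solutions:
 u(c) = C1 + Integral(C2*airyai(2*6^(1/3)*c/3) + C3*airybi(2*6^(1/3)*c/3), c)


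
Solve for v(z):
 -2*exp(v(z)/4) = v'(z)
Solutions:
 v(z) = 4*log(1/(C1 + 2*z)) + 8*log(2)


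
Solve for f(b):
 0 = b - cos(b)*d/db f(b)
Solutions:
 f(b) = C1 + Integral(b/cos(b), b)


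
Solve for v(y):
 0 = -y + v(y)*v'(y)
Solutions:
 v(y) = -sqrt(C1 + y^2)
 v(y) = sqrt(C1 + y^2)


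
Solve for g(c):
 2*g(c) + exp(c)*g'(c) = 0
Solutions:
 g(c) = C1*exp(2*exp(-c))


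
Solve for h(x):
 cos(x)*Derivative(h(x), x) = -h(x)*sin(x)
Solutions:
 h(x) = C1*cos(x)


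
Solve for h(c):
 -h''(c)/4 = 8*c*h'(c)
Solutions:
 h(c) = C1 + C2*erf(4*c)


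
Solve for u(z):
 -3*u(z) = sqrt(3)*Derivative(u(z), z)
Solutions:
 u(z) = C1*exp(-sqrt(3)*z)


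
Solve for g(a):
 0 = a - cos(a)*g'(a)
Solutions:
 g(a) = C1 + Integral(a/cos(a), a)


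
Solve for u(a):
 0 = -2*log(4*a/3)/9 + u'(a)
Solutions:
 u(a) = C1 + 2*a*log(a)/9 - 2*a*log(3)/9 - 2*a/9 + 4*a*log(2)/9


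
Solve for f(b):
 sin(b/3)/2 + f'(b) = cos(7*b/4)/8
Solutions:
 f(b) = C1 + sin(7*b/4)/14 + 3*cos(b/3)/2


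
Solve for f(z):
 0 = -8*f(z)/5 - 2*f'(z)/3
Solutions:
 f(z) = C1*exp(-12*z/5)


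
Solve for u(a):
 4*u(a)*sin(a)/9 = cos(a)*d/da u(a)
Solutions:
 u(a) = C1/cos(a)^(4/9)


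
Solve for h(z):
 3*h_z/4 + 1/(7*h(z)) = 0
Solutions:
 h(z) = -sqrt(C1 - 168*z)/21
 h(z) = sqrt(C1 - 168*z)/21


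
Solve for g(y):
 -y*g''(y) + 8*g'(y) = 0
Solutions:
 g(y) = C1 + C2*y^9


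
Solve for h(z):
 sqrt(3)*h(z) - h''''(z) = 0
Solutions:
 h(z) = C1*exp(-3^(1/8)*z) + C2*exp(3^(1/8)*z) + C3*sin(3^(1/8)*z) + C4*cos(3^(1/8)*z)


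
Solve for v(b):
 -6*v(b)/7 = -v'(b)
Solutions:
 v(b) = C1*exp(6*b/7)


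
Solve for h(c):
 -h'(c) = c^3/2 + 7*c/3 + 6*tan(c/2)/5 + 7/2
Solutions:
 h(c) = C1 - c^4/8 - 7*c^2/6 - 7*c/2 + 12*log(cos(c/2))/5


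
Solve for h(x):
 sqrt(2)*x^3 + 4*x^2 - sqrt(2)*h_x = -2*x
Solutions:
 h(x) = C1 + x^4/4 + 2*sqrt(2)*x^3/3 + sqrt(2)*x^2/2


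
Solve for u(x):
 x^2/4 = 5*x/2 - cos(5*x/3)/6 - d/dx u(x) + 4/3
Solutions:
 u(x) = C1 - x^3/12 + 5*x^2/4 + 4*x/3 - sin(5*x/3)/10


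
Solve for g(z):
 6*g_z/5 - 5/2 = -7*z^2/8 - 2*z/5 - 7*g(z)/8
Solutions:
 g(z) = C1*exp(-35*z/48) - z^2 + 16*z/7 - 68/245


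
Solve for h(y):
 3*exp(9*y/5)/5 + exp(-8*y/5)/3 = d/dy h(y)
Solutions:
 h(y) = C1 + exp(9*y/5)/3 - 5*exp(-8*y/5)/24


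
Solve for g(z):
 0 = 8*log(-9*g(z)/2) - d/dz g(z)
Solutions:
 -Integral(1/(log(-_y) - log(2) + 2*log(3)), (_y, g(z)))/8 = C1 - z


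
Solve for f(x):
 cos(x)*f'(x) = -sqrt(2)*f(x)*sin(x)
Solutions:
 f(x) = C1*cos(x)^(sqrt(2))


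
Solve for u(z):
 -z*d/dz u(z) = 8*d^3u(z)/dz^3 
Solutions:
 u(z) = C1 + Integral(C2*airyai(-z/2) + C3*airybi(-z/2), z)


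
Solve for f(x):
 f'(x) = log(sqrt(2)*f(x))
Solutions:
 -2*Integral(1/(2*log(_y) + log(2)), (_y, f(x))) = C1 - x


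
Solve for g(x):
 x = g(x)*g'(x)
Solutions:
 g(x) = -sqrt(C1 + x^2)
 g(x) = sqrt(C1 + x^2)


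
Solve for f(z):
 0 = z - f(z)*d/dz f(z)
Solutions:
 f(z) = -sqrt(C1 + z^2)
 f(z) = sqrt(C1 + z^2)


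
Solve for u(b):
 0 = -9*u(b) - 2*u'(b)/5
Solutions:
 u(b) = C1*exp(-45*b/2)


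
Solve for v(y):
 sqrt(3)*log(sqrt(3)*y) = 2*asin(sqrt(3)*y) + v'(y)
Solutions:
 v(y) = C1 + sqrt(3)*y*(log(y) - 1) - 2*y*asin(sqrt(3)*y) + sqrt(3)*y*log(3)/2 - 2*sqrt(3)*sqrt(1 - 3*y^2)/3


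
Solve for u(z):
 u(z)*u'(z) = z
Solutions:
 u(z) = -sqrt(C1 + z^2)
 u(z) = sqrt(C1 + z^2)


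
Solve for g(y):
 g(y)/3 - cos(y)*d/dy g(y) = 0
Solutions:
 g(y) = C1*(sin(y) + 1)^(1/6)/(sin(y) - 1)^(1/6)


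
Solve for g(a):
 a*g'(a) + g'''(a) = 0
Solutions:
 g(a) = C1 + Integral(C2*airyai(-a) + C3*airybi(-a), a)


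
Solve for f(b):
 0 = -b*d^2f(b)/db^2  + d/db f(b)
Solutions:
 f(b) = C1 + C2*b^2


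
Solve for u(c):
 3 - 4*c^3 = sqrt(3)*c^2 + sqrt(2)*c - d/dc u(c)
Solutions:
 u(c) = C1 + c^4 + sqrt(3)*c^3/3 + sqrt(2)*c^2/2 - 3*c


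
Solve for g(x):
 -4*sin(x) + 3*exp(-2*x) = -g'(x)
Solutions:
 g(x) = C1 - 4*cos(x) + 3*exp(-2*x)/2


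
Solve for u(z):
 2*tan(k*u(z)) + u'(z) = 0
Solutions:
 u(z) = Piecewise((-asin(exp(C1*k - 2*k*z))/k + pi/k, Ne(k, 0)), (nan, True))
 u(z) = Piecewise((asin(exp(C1*k - 2*k*z))/k, Ne(k, 0)), (nan, True))


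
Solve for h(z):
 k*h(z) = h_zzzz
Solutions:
 h(z) = C1*exp(-k^(1/4)*z) + C2*exp(k^(1/4)*z) + C3*exp(-I*k^(1/4)*z) + C4*exp(I*k^(1/4)*z)


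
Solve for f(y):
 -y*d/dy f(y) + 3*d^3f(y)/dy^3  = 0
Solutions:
 f(y) = C1 + Integral(C2*airyai(3^(2/3)*y/3) + C3*airybi(3^(2/3)*y/3), y)


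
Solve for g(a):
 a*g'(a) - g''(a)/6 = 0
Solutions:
 g(a) = C1 + C2*erfi(sqrt(3)*a)


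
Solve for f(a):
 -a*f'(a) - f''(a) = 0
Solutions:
 f(a) = C1 + C2*erf(sqrt(2)*a/2)


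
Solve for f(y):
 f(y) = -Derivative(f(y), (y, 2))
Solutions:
 f(y) = C1*sin(y) + C2*cos(y)


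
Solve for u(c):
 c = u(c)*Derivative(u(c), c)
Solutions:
 u(c) = -sqrt(C1 + c^2)
 u(c) = sqrt(C1 + c^2)


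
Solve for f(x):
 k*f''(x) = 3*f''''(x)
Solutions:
 f(x) = C1 + C2*x + C3*exp(-sqrt(3)*sqrt(k)*x/3) + C4*exp(sqrt(3)*sqrt(k)*x/3)


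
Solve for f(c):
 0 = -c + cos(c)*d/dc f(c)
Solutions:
 f(c) = C1 + Integral(c/cos(c), c)


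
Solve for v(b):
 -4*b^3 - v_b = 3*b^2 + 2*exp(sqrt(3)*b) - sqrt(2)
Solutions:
 v(b) = C1 - b^4 - b^3 + sqrt(2)*b - 2*sqrt(3)*exp(sqrt(3)*b)/3


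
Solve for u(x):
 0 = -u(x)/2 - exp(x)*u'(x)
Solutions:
 u(x) = C1*exp(exp(-x)/2)


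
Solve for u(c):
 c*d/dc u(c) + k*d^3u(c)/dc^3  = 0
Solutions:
 u(c) = C1 + Integral(C2*airyai(c*(-1/k)^(1/3)) + C3*airybi(c*(-1/k)^(1/3)), c)


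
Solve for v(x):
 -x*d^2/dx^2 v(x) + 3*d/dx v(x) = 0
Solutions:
 v(x) = C1 + C2*x^4


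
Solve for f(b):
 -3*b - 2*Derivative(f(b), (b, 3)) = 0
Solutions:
 f(b) = C1 + C2*b + C3*b^2 - b^4/16


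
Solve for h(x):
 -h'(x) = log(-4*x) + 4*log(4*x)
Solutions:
 h(x) = C1 - 5*x*log(x) + x*(-10*log(2) + 5 - I*pi)


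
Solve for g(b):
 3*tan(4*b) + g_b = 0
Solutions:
 g(b) = C1 + 3*log(cos(4*b))/4


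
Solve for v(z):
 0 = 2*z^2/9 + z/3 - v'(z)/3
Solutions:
 v(z) = C1 + 2*z^3/9 + z^2/2


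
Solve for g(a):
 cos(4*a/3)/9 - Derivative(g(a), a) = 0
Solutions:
 g(a) = C1 + sin(4*a/3)/12


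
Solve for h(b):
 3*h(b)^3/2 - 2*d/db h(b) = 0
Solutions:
 h(b) = -sqrt(2)*sqrt(-1/(C1 + 3*b))
 h(b) = sqrt(2)*sqrt(-1/(C1 + 3*b))


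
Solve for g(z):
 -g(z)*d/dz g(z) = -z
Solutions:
 g(z) = -sqrt(C1 + z^2)
 g(z) = sqrt(C1 + z^2)


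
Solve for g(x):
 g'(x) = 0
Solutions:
 g(x) = C1


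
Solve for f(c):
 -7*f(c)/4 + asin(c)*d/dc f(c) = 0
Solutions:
 f(c) = C1*exp(7*Integral(1/asin(c), c)/4)


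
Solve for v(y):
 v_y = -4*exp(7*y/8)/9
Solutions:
 v(y) = C1 - 32*exp(7*y/8)/63


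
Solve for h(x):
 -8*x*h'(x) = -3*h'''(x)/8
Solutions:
 h(x) = C1 + Integral(C2*airyai(4*3^(2/3)*x/3) + C3*airybi(4*3^(2/3)*x/3), x)


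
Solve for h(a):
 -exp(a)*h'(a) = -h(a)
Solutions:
 h(a) = C1*exp(-exp(-a))


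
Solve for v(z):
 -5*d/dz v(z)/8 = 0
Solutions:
 v(z) = C1


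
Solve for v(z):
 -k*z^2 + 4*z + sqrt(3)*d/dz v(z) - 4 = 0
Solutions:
 v(z) = C1 + sqrt(3)*k*z^3/9 - 2*sqrt(3)*z^2/3 + 4*sqrt(3)*z/3


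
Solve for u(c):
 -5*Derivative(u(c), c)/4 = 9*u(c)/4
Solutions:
 u(c) = C1*exp(-9*c/5)


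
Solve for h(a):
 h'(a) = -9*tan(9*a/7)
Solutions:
 h(a) = C1 + 7*log(cos(9*a/7))


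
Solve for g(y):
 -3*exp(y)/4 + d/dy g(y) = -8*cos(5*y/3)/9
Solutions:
 g(y) = C1 + 3*exp(y)/4 - 8*sin(5*y/3)/15


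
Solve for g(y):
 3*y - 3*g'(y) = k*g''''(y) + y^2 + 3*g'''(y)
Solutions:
 g(y) = C1 + C2*exp(-y*((sqrt(((3 + 2/k^2)^2 - 4/k^4)/k^2)/2 + 3/(2*k) + k^(-3))^(1/3) + 1/k + 1/(k^2*(sqrt(((3 + 2/k^2)^2 - 4/k^4)/k^2)/2 + 3/(2*k) + k^(-3))^(1/3)))) + C3*exp(y*((sqrt(((3 + 2/k^2)^2 - 4/k^4)/k^2)/2 + 3/(2*k) + k^(-3))^(1/3)/2 - sqrt(3)*I*(sqrt(((3 + 2/k^2)^2 - 4/k^4)/k^2)/2 + 3/(2*k) + k^(-3))^(1/3)/2 - 1/k - 2/(k^2*(-1 + sqrt(3)*I)*(sqrt(((3 + 2/k^2)^2 - 4/k^4)/k^2)/2 + 3/(2*k) + k^(-3))^(1/3)))) + C4*exp(y*((sqrt(((3 + 2/k^2)^2 - 4/k^4)/k^2)/2 + 3/(2*k) + k^(-3))^(1/3)/2 + sqrt(3)*I*(sqrt(((3 + 2/k^2)^2 - 4/k^4)/k^2)/2 + 3/(2*k) + k^(-3))^(1/3)/2 - 1/k + 2/(k^2*(1 + sqrt(3)*I)*(sqrt(((3 + 2/k^2)^2 - 4/k^4)/k^2)/2 + 3/(2*k) + k^(-3))^(1/3)))) - y^3/9 + y^2/2 + 2*y/3


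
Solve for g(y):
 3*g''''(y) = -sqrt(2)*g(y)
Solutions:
 g(y) = (C1*sin(2^(5/8)*3^(3/4)*y/6) + C2*cos(2^(5/8)*3^(3/4)*y/6))*exp(-2^(5/8)*3^(3/4)*y/6) + (C3*sin(2^(5/8)*3^(3/4)*y/6) + C4*cos(2^(5/8)*3^(3/4)*y/6))*exp(2^(5/8)*3^(3/4)*y/6)


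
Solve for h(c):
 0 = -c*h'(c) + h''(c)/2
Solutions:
 h(c) = C1 + C2*erfi(c)


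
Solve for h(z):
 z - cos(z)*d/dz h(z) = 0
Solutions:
 h(z) = C1 + Integral(z/cos(z), z)


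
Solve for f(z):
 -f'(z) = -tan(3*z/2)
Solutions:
 f(z) = C1 - 2*log(cos(3*z/2))/3


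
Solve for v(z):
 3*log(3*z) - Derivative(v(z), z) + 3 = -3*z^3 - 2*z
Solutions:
 v(z) = C1 + 3*z^4/4 + z^2 + 3*z*log(z) + z*log(27)


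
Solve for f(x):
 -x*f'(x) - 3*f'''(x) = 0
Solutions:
 f(x) = C1 + Integral(C2*airyai(-3^(2/3)*x/3) + C3*airybi(-3^(2/3)*x/3), x)


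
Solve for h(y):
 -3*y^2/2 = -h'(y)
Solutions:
 h(y) = C1 + y^3/2


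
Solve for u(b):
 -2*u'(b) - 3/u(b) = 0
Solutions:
 u(b) = -sqrt(C1 - 3*b)
 u(b) = sqrt(C1 - 3*b)


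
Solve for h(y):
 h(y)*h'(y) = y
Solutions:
 h(y) = -sqrt(C1 + y^2)
 h(y) = sqrt(C1 + y^2)


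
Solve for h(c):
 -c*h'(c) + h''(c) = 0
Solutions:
 h(c) = C1 + C2*erfi(sqrt(2)*c/2)


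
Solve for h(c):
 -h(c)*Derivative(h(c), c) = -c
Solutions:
 h(c) = -sqrt(C1 + c^2)
 h(c) = sqrt(C1 + c^2)


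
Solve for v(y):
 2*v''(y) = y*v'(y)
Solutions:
 v(y) = C1 + C2*erfi(y/2)


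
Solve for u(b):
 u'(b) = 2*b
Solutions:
 u(b) = C1 + b^2


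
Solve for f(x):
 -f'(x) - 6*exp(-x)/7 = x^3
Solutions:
 f(x) = C1 - x^4/4 + 6*exp(-x)/7


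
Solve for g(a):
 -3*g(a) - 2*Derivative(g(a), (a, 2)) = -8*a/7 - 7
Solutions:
 g(a) = C1*sin(sqrt(6)*a/2) + C2*cos(sqrt(6)*a/2) + 8*a/21 + 7/3


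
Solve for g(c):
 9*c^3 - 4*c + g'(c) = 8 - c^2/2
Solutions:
 g(c) = C1 - 9*c^4/4 - c^3/6 + 2*c^2 + 8*c


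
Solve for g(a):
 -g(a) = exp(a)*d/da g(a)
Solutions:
 g(a) = C1*exp(exp(-a))


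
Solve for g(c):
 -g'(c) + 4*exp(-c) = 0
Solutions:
 g(c) = C1 - 4*exp(-c)


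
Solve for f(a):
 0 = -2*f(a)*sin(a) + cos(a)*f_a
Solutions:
 f(a) = C1/cos(a)^2


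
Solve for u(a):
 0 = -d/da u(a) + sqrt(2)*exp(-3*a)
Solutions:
 u(a) = C1 - sqrt(2)*exp(-3*a)/3


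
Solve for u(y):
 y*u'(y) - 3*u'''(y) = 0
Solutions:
 u(y) = C1 + Integral(C2*airyai(3^(2/3)*y/3) + C3*airybi(3^(2/3)*y/3), y)


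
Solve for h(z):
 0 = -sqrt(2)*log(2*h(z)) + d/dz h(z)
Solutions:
 -sqrt(2)*Integral(1/(log(_y) + log(2)), (_y, h(z)))/2 = C1 - z


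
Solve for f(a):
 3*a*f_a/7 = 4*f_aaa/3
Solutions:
 f(a) = C1 + Integral(C2*airyai(3^(2/3)*98^(1/3)*a/14) + C3*airybi(3^(2/3)*98^(1/3)*a/14), a)


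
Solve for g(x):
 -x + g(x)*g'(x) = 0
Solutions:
 g(x) = -sqrt(C1 + x^2)
 g(x) = sqrt(C1 + x^2)


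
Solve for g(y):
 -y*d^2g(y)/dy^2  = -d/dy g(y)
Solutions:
 g(y) = C1 + C2*y^2


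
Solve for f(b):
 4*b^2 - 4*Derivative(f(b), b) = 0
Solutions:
 f(b) = C1 + b^3/3


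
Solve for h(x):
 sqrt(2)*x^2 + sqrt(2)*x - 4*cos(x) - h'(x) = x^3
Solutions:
 h(x) = C1 - x^4/4 + sqrt(2)*x^3/3 + sqrt(2)*x^2/2 - 4*sin(x)


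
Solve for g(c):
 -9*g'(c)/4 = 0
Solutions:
 g(c) = C1


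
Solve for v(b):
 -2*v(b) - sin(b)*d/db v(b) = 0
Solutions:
 v(b) = C1*(cos(b) + 1)/(cos(b) - 1)


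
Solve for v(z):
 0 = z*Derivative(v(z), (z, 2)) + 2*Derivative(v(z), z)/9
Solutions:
 v(z) = C1 + C2*z^(7/9)


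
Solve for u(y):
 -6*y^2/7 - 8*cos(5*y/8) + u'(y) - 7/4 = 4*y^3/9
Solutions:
 u(y) = C1 + y^4/9 + 2*y^3/7 + 7*y/4 + 64*sin(5*y/8)/5


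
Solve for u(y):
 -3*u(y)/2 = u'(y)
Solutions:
 u(y) = C1*exp(-3*y/2)


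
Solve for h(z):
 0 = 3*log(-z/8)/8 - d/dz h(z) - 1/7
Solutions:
 h(z) = C1 + 3*z*log(-z)/8 + z*(-63*log(2) - 29)/56


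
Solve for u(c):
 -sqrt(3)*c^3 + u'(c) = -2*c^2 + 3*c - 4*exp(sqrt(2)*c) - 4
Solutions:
 u(c) = C1 + sqrt(3)*c^4/4 - 2*c^3/3 + 3*c^2/2 - 4*c - 2*sqrt(2)*exp(sqrt(2)*c)


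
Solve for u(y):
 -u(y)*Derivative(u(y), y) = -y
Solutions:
 u(y) = -sqrt(C1 + y^2)
 u(y) = sqrt(C1 + y^2)


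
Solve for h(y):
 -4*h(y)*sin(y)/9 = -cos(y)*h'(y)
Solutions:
 h(y) = C1/cos(y)^(4/9)


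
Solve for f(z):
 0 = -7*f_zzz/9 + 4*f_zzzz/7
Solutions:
 f(z) = C1 + C2*z + C3*z^2 + C4*exp(49*z/36)


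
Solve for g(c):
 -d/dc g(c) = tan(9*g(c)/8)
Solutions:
 g(c) = -8*asin(C1*exp(-9*c/8))/9 + 8*pi/9
 g(c) = 8*asin(C1*exp(-9*c/8))/9


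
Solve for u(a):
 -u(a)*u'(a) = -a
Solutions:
 u(a) = -sqrt(C1 + a^2)
 u(a) = sqrt(C1 + a^2)


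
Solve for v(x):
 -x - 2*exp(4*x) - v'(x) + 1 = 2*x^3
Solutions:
 v(x) = C1 - x^4/2 - x^2/2 + x - exp(4*x)/2


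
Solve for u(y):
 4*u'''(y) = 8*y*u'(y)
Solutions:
 u(y) = C1 + Integral(C2*airyai(2^(1/3)*y) + C3*airybi(2^(1/3)*y), y)


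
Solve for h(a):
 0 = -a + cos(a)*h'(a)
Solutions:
 h(a) = C1 + Integral(a/cos(a), a)


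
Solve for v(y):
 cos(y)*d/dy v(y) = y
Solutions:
 v(y) = C1 + Integral(y/cos(y), y)


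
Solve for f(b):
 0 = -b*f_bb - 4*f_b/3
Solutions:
 f(b) = C1 + C2/b^(1/3)


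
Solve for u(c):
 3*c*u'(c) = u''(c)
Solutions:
 u(c) = C1 + C2*erfi(sqrt(6)*c/2)


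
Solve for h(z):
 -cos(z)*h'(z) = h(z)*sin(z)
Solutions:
 h(z) = C1*cos(z)


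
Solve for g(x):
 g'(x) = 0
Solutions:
 g(x) = C1


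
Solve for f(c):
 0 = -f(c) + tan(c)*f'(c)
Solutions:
 f(c) = C1*sin(c)


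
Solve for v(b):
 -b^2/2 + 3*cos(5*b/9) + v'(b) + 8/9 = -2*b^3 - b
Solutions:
 v(b) = C1 - b^4/2 + b^3/6 - b^2/2 - 8*b/9 - 27*sin(5*b/9)/5


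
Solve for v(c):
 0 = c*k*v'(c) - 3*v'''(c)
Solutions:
 v(c) = C1 + Integral(C2*airyai(3^(2/3)*c*k^(1/3)/3) + C3*airybi(3^(2/3)*c*k^(1/3)/3), c)


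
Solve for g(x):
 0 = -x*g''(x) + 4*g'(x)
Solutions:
 g(x) = C1 + C2*x^5


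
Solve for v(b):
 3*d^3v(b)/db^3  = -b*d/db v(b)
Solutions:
 v(b) = C1 + Integral(C2*airyai(-3^(2/3)*b/3) + C3*airybi(-3^(2/3)*b/3), b)


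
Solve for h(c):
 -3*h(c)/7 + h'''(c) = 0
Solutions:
 h(c) = C3*exp(3^(1/3)*7^(2/3)*c/7) + (C1*sin(3^(5/6)*7^(2/3)*c/14) + C2*cos(3^(5/6)*7^(2/3)*c/14))*exp(-3^(1/3)*7^(2/3)*c/14)


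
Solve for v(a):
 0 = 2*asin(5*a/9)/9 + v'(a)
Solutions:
 v(a) = C1 - 2*a*asin(5*a/9)/9 - 2*sqrt(81 - 25*a^2)/45


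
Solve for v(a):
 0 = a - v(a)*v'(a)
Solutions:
 v(a) = -sqrt(C1 + a^2)
 v(a) = sqrt(C1 + a^2)


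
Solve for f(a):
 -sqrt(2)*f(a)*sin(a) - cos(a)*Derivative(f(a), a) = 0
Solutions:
 f(a) = C1*cos(a)^(sqrt(2))


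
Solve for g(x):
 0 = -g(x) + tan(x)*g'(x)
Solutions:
 g(x) = C1*sin(x)


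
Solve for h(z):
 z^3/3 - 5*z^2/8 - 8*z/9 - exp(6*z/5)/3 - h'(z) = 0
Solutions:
 h(z) = C1 + z^4/12 - 5*z^3/24 - 4*z^2/9 - 5*exp(6*z/5)/18


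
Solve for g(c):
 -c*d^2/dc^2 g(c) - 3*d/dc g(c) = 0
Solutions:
 g(c) = C1 + C2/c^2


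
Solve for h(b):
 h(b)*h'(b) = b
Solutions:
 h(b) = -sqrt(C1 + b^2)
 h(b) = sqrt(C1 + b^2)


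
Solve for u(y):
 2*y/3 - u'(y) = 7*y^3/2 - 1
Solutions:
 u(y) = C1 - 7*y^4/8 + y^2/3 + y


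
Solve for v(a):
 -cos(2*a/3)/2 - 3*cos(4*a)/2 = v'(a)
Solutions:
 v(a) = C1 - 3*sin(2*a/3)/4 - 3*sin(4*a)/8


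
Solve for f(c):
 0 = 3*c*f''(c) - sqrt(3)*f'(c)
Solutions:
 f(c) = C1 + C2*c^(sqrt(3)/3 + 1)


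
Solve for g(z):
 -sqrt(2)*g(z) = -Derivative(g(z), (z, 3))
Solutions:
 g(z) = C3*exp(2^(1/6)*z) + (C1*sin(2^(1/6)*sqrt(3)*z/2) + C2*cos(2^(1/6)*sqrt(3)*z/2))*exp(-2^(1/6)*z/2)


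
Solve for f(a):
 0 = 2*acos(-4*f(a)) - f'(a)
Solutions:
 Integral(1/acos(-4*_y), (_y, f(a))) = C1 + 2*a


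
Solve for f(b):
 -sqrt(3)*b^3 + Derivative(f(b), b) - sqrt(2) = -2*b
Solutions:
 f(b) = C1 + sqrt(3)*b^4/4 - b^2 + sqrt(2)*b


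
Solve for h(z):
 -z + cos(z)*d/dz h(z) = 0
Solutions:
 h(z) = C1 + Integral(z/cos(z), z)


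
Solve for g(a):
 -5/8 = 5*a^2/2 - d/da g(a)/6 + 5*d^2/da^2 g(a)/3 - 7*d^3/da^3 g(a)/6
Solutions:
 g(a) = C1 + C2*exp(a*(5 - 3*sqrt(2))/7) + C3*exp(a*(3*sqrt(2) + 5)/7) + 5*a^3 + 150*a^2 + 11175*a/4


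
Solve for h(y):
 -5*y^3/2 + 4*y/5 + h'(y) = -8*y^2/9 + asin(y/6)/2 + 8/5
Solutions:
 h(y) = C1 + 5*y^4/8 - 8*y^3/27 - 2*y^2/5 + y*asin(y/6)/2 + 8*y/5 + sqrt(36 - y^2)/2


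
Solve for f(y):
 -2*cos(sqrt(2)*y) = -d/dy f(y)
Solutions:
 f(y) = C1 + sqrt(2)*sin(sqrt(2)*y)


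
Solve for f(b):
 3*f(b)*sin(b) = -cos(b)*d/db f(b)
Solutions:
 f(b) = C1*cos(b)^3


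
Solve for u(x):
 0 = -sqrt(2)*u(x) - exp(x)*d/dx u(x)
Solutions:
 u(x) = C1*exp(sqrt(2)*exp(-x))


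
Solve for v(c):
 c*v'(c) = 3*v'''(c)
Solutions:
 v(c) = C1 + Integral(C2*airyai(3^(2/3)*c/3) + C3*airybi(3^(2/3)*c/3), c)


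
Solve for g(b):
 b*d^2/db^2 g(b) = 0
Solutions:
 g(b) = C1 + C2*b


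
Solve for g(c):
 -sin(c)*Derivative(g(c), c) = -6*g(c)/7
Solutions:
 g(c) = C1*(cos(c) - 1)^(3/7)/(cos(c) + 1)^(3/7)


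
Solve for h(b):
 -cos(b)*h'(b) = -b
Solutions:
 h(b) = C1 + Integral(b/cos(b), b)


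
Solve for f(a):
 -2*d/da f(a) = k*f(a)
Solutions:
 f(a) = C1*exp(-a*k/2)


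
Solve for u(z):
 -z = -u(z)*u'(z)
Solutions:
 u(z) = -sqrt(C1 + z^2)
 u(z) = sqrt(C1 + z^2)


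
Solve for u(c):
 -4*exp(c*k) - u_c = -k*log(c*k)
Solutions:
 u(c) = C1 + c*k*log(c*k) - c*k + Piecewise((-4*exp(c*k)/k, Ne(k, 0)), (-4*c, True))


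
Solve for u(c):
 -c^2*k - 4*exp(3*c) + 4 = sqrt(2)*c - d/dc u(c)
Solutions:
 u(c) = C1 + c^3*k/3 + sqrt(2)*c^2/2 - 4*c + 4*exp(3*c)/3


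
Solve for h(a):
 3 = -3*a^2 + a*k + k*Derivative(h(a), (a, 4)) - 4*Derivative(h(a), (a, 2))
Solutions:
 h(a) = C1 + C2*a + C3*exp(-2*a*sqrt(1/k)) + C4*exp(2*a*sqrt(1/k)) - a^4/16 + a^3*k/24 + 3*a^2*(-k - 2)/16


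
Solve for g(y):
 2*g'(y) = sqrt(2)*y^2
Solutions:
 g(y) = C1 + sqrt(2)*y^3/6


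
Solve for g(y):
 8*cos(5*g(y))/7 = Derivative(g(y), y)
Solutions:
 -8*y/7 - log(sin(5*g(y)) - 1)/10 + log(sin(5*g(y)) + 1)/10 = C1


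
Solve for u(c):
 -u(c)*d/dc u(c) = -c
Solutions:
 u(c) = -sqrt(C1 + c^2)
 u(c) = sqrt(C1 + c^2)


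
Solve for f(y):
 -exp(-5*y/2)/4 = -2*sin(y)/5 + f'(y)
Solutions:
 f(y) = C1 - 2*cos(y)/5 + exp(-5*y/2)/10


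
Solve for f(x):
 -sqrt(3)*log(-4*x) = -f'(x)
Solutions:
 f(x) = C1 + sqrt(3)*x*log(-x) + sqrt(3)*x*(-1 + 2*log(2))


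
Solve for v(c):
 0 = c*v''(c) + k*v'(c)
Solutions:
 v(c) = C1 + c^(1 - re(k))*(C2*sin(log(c)*Abs(im(k))) + C3*cos(log(c)*im(k)))


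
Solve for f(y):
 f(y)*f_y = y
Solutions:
 f(y) = -sqrt(C1 + y^2)
 f(y) = sqrt(C1 + y^2)


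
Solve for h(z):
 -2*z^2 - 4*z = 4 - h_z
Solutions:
 h(z) = C1 + 2*z^3/3 + 2*z^2 + 4*z


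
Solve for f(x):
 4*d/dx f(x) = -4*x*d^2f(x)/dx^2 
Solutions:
 f(x) = C1 + C2*log(x)


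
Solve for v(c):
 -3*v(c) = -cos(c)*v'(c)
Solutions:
 v(c) = C1*(sin(c) + 1)^(3/2)/(sin(c) - 1)^(3/2)


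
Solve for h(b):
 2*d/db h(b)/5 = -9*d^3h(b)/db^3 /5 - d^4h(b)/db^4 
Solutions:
 h(b) = C1 + C2*exp(b*(-6 + 9/(5*sqrt(79) + 52)^(1/3) + (5*sqrt(79) + 52)^(1/3))/10)*sin(sqrt(3)*b*(-(5*sqrt(79) + 52)^(1/3) + 9/(5*sqrt(79) + 52)^(1/3))/10) + C3*exp(b*(-6 + 9/(5*sqrt(79) + 52)^(1/3) + (5*sqrt(79) + 52)^(1/3))/10)*cos(sqrt(3)*b*(-(5*sqrt(79) + 52)^(1/3) + 9/(5*sqrt(79) + 52)^(1/3))/10) + C4*exp(-b*(9/(5*sqrt(79) + 52)^(1/3) + 3 + (5*sqrt(79) + 52)^(1/3))/5)


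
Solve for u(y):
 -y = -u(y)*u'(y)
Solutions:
 u(y) = -sqrt(C1 + y^2)
 u(y) = sqrt(C1 + y^2)


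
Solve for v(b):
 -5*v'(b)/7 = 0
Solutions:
 v(b) = C1


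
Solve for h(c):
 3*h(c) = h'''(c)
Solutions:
 h(c) = C3*exp(3^(1/3)*c) + (C1*sin(3^(5/6)*c/2) + C2*cos(3^(5/6)*c/2))*exp(-3^(1/3)*c/2)


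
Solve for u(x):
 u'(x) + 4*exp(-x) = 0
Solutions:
 u(x) = C1 + 4*exp(-x)


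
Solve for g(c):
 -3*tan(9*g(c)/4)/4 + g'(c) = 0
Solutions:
 g(c) = -4*asin(C1*exp(27*c/16))/9 + 4*pi/9
 g(c) = 4*asin(C1*exp(27*c/16))/9


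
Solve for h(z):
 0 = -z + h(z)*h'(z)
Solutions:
 h(z) = -sqrt(C1 + z^2)
 h(z) = sqrt(C1 + z^2)


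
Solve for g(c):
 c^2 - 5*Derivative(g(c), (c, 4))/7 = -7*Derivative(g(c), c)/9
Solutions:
 g(c) = C1 + C4*exp(7^(2/3)*75^(1/3)*c/15) - 3*c^3/7 + (C2*sin(3^(5/6)*35^(2/3)*c/30) + C3*cos(3^(5/6)*35^(2/3)*c/30))*exp(-7^(2/3)*75^(1/3)*c/30)


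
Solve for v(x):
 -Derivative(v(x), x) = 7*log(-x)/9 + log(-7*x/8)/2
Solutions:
 v(x) = C1 - 23*x*log(-x)/18 + x*(-9*log(7) + 27*log(2) + 23)/18


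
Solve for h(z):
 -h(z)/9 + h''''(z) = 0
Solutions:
 h(z) = C1*exp(-sqrt(3)*z/3) + C2*exp(sqrt(3)*z/3) + C3*sin(sqrt(3)*z/3) + C4*cos(sqrt(3)*z/3)


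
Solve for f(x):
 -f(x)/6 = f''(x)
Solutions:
 f(x) = C1*sin(sqrt(6)*x/6) + C2*cos(sqrt(6)*x/6)


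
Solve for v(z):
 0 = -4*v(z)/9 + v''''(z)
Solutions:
 v(z) = C1*exp(-sqrt(6)*z/3) + C2*exp(sqrt(6)*z/3) + C3*sin(sqrt(6)*z/3) + C4*cos(sqrt(6)*z/3)


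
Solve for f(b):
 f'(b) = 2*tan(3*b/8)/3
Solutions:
 f(b) = C1 - 16*log(cos(3*b/8))/9


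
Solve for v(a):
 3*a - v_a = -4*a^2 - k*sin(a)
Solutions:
 v(a) = C1 + 4*a^3/3 + 3*a^2/2 - k*cos(a)


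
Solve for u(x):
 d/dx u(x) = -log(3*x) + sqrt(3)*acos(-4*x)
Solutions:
 u(x) = C1 - x*log(x) - x*log(3) + x + sqrt(3)*(x*acos(-4*x) + sqrt(1 - 16*x^2)/4)


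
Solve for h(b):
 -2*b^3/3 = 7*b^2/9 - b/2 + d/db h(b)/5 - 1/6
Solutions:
 h(b) = C1 - 5*b^4/6 - 35*b^3/27 + 5*b^2/4 + 5*b/6


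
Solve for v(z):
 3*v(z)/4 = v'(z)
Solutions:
 v(z) = C1*exp(3*z/4)


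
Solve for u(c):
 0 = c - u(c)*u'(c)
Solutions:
 u(c) = -sqrt(C1 + c^2)
 u(c) = sqrt(C1 + c^2)


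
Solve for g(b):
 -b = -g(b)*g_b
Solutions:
 g(b) = -sqrt(C1 + b^2)
 g(b) = sqrt(C1 + b^2)


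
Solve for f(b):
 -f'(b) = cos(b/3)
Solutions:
 f(b) = C1 - 3*sin(b/3)


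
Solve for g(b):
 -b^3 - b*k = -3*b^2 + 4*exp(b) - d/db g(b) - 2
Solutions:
 g(b) = C1 + b^4/4 - b^3 + b^2*k/2 - 2*b + 4*exp(b)


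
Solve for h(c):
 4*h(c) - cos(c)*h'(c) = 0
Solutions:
 h(c) = C1*(sin(c)^2 + 2*sin(c) + 1)/(sin(c)^2 - 2*sin(c) + 1)


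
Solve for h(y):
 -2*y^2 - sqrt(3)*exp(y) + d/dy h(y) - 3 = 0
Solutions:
 h(y) = C1 + 2*y^3/3 + 3*y + sqrt(3)*exp(y)


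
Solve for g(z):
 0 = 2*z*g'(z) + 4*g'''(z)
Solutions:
 g(z) = C1 + Integral(C2*airyai(-2^(2/3)*z/2) + C3*airybi(-2^(2/3)*z/2), z)


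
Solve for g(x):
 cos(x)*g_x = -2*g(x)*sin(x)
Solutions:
 g(x) = C1*cos(x)^2


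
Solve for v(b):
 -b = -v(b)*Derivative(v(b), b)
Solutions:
 v(b) = -sqrt(C1 + b^2)
 v(b) = sqrt(C1 + b^2)


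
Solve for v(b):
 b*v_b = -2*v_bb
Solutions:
 v(b) = C1 + C2*erf(b/2)


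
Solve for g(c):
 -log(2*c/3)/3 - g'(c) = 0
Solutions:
 g(c) = C1 - c*log(c)/3 - c*log(2)/3 + c/3 + c*log(3)/3


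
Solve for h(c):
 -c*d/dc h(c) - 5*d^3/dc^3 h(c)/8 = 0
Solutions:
 h(c) = C1 + Integral(C2*airyai(-2*5^(2/3)*c/5) + C3*airybi(-2*5^(2/3)*c/5), c)


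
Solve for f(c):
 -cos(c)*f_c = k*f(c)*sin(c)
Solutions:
 f(c) = C1*exp(k*log(cos(c)))


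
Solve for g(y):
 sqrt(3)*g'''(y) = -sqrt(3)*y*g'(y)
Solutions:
 g(y) = C1 + Integral(C2*airyai(-y) + C3*airybi(-y), y)


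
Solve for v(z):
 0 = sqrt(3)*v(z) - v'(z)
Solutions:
 v(z) = C1*exp(sqrt(3)*z)


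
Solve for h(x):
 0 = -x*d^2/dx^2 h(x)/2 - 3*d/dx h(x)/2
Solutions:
 h(x) = C1 + C2/x^2


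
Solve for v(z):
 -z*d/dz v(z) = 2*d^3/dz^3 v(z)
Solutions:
 v(z) = C1 + Integral(C2*airyai(-2^(2/3)*z/2) + C3*airybi(-2^(2/3)*z/2), z)


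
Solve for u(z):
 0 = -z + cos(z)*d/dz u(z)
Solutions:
 u(z) = C1 + Integral(z/cos(z), z)


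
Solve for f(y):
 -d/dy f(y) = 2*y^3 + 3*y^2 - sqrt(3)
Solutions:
 f(y) = C1 - y^4/2 - y^3 + sqrt(3)*y


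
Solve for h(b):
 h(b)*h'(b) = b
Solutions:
 h(b) = -sqrt(C1 + b^2)
 h(b) = sqrt(C1 + b^2)


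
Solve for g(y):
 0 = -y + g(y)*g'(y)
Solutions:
 g(y) = -sqrt(C1 + y^2)
 g(y) = sqrt(C1 + y^2)


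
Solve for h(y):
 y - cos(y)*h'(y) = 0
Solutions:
 h(y) = C1 + Integral(y/cos(y), y)


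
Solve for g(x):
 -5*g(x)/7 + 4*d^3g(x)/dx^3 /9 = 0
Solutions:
 g(x) = C3*exp(4410^(1/3)*x/14) + (C1*sin(3*3^(1/6)*490^(1/3)*x/28) + C2*cos(3*3^(1/6)*490^(1/3)*x/28))*exp(-4410^(1/3)*x/28)


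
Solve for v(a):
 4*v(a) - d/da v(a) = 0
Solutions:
 v(a) = C1*exp(4*a)


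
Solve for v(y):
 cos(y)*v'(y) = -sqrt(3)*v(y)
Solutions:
 v(y) = C1*(sin(y) - 1)^(sqrt(3)/2)/(sin(y) + 1)^(sqrt(3)/2)


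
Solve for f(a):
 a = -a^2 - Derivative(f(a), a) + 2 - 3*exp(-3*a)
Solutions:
 f(a) = C1 - a^3/3 - a^2/2 + 2*a + exp(-3*a)


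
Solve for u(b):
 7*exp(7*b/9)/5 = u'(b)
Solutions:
 u(b) = C1 + 9*exp(7*b/9)/5


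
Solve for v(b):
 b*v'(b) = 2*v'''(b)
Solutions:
 v(b) = C1 + Integral(C2*airyai(2^(2/3)*b/2) + C3*airybi(2^(2/3)*b/2), b)


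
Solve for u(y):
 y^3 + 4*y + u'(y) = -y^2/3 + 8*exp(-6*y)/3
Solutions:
 u(y) = C1 - y^4/4 - y^3/9 - 2*y^2 - 4*exp(-6*y)/9


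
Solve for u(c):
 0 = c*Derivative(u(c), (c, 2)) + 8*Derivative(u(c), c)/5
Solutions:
 u(c) = C1 + C2/c^(3/5)


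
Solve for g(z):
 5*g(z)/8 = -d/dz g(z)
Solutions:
 g(z) = C1*exp(-5*z/8)


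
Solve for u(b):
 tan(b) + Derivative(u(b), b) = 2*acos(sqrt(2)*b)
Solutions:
 u(b) = C1 + 2*b*acos(sqrt(2)*b) - sqrt(2)*sqrt(1 - 2*b^2) + log(cos(b))


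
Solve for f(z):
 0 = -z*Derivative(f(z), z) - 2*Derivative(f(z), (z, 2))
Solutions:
 f(z) = C1 + C2*erf(z/2)


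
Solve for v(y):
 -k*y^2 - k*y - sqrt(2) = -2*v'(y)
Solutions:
 v(y) = C1 + k*y^3/6 + k*y^2/4 + sqrt(2)*y/2


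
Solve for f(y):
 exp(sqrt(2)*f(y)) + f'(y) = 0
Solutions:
 f(y) = sqrt(2)*(2*log(1/(C1 + y)) - log(2))/4


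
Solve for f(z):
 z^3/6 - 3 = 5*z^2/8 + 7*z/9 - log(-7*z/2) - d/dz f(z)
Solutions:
 f(z) = C1 - z^4/24 + 5*z^3/24 + 7*z^2/18 - z*log(-z) + z*(-log(7) + log(2) + 4)


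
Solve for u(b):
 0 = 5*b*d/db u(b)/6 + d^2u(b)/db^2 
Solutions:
 u(b) = C1 + C2*erf(sqrt(15)*b/6)


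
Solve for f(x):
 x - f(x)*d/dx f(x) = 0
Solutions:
 f(x) = -sqrt(C1 + x^2)
 f(x) = sqrt(C1 + x^2)


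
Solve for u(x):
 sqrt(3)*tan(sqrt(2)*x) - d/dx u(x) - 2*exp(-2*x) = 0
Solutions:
 u(x) = C1 + sqrt(6)*log(tan(sqrt(2)*x)^2 + 1)/4 + exp(-2*x)


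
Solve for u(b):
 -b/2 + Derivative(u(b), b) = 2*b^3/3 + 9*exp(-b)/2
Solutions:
 u(b) = C1 + b^4/6 + b^2/4 - 9*exp(-b)/2


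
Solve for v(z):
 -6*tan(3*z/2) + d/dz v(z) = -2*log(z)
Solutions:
 v(z) = C1 - 2*z*log(z) + 2*z - 4*log(cos(3*z/2))


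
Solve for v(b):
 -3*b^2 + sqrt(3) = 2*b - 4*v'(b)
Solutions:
 v(b) = C1 + b^3/4 + b^2/4 - sqrt(3)*b/4


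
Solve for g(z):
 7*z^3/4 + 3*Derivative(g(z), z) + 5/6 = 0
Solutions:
 g(z) = C1 - 7*z^4/48 - 5*z/18


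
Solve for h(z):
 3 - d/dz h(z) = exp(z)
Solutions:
 h(z) = C1 + 3*z - exp(z)


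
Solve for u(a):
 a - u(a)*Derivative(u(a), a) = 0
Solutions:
 u(a) = -sqrt(C1 + a^2)
 u(a) = sqrt(C1 + a^2)


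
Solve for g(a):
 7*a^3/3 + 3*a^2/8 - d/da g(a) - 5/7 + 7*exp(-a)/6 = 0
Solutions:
 g(a) = C1 + 7*a^4/12 + a^3/8 - 5*a/7 - 7*exp(-a)/6


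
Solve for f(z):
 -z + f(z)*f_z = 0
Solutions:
 f(z) = -sqrt(C1 + z^2)
 f(z) = sqrt(C1 + z^2)


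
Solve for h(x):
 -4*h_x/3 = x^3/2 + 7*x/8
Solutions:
 h(x) = C1 - 3*x^4/32 - 21*x^2/64


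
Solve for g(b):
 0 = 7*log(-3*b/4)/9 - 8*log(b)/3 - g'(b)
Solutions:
 g(b) = C1 - 17*b*log(b)/9 + b*(-14*log(2) + 7*log(3) + 17 + 7*I*pi)/9


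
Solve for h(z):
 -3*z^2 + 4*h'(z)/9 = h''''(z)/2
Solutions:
 h(z) = C1 + C4*exp(2*3^(1/3)*z/3) + 9*z^3/4 + (C2*sin(3^(5/6)*z/3) + C3*cos(3^(5/6)*z/3))*exp(-3^(1/3)*z/3)


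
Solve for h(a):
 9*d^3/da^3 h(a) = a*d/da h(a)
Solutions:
 h(a) = C1 + Integral(C2*airyai(3^(1/3)*a/3) + C3*airybi(3^(1/3)*a/3), a)


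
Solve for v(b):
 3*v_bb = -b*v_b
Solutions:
 v(b) = C1 + C2*erf(sqrt(6)*b/6)


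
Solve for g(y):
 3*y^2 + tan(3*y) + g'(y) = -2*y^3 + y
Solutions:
 g(y) = C1 - y^4/2 - y^3 + y^2/2 + log(cos(3*y))/3


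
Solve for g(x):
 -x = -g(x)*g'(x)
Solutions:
 g(x) = -sqrt(C1 + x^2)
 g(x) = sqrt(C1 + x^2)


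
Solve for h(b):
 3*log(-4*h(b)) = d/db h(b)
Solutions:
 -Integral(1/(log(-_y) + 2*log(2)), (_y, h(b)))/3 = C1 - b


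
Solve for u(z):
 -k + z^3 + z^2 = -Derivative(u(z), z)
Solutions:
 u(z) = C1 + k*z - z^4/4 - z^3/3


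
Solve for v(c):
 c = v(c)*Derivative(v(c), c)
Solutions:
 v(c) = -sqrt(C1 + c^2)
 v(c) = sqrt(C1 + c^2)


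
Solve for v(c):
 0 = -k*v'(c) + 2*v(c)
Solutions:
 v(c) = C1*exp(2*c/k)


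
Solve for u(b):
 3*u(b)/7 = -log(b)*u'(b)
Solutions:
 u(b) = C1*exp(-3*li(b)/7)


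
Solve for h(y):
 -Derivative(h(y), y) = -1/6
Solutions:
 h(y) = C1 + y/6


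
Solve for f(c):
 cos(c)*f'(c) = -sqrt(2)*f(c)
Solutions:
 f(c) = C1*(sin(c) - 1)^(sqrt(2)/2)/(sin(c) + 1)^(sqrt(2)/2)


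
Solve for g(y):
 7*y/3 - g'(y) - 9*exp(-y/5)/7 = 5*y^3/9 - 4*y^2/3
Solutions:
 g(y) = C1 - 5*y^4/36 + 4*y^3/9 + 7*y^2/6 + 45*exp(-y/5)/7


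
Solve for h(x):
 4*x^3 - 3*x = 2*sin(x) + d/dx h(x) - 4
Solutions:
 h(x) = C1 + x^4 - 3*x^2/2 + 4*x + 2*cos(x)


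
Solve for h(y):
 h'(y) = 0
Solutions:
 h(y) = C1


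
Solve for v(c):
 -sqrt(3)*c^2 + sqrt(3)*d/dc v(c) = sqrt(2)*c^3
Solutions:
 v(c) = C1 + sqrt(6)*c^4/12 + c^3/3


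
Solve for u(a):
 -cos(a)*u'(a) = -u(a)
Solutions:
 u(a) = C1*sqrt(sin(a) + 1)/sqrt(sin(a) - 1)


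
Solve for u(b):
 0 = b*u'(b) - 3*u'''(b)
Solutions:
 u(b) = C1 + Integral(C2*airyai(3^(2/3)*b/3) + C3*airybi(3^(2/3)*b/3), b)


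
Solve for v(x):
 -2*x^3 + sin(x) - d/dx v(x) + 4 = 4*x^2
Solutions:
 v(x) = C1 - x^4/2 - 4*x^3/3 + 4*x - cos(x)


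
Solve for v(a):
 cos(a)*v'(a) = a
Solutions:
 v(a) = C1 + Integral(a/cos(a), a)


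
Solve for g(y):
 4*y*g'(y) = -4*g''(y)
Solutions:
 g(y) = C1 + C2*erf(sqrt(2)*y/2)


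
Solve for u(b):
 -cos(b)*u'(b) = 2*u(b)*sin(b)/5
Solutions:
 u(b) = C1*cos(b)^(2/5)


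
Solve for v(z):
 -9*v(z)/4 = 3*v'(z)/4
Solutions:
 v(z) = C1*exp(-3*z)


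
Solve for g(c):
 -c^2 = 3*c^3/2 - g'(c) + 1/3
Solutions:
 g(c) = C1 + 3*c^4/8 + c^3/3 + c/3


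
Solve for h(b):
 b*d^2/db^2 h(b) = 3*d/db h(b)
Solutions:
 h(b) = C1 + C2*b^4


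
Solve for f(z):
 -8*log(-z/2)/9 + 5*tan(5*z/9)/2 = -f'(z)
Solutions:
 f(z) = C1 + 8*z*log(-z)/9 - 8*z/9 - 8*z*log(2)/9 + 9*log(cos(5*z/9))/2


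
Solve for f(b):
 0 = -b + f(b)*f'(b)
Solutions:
 f(b) = -sqrt(C1 + b^2)
 f(b) = sqrt(C1 + b^2)


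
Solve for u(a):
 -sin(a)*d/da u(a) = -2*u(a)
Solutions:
 u(a) = C1*(cos(a) - 1)/(cos(a) + 1)


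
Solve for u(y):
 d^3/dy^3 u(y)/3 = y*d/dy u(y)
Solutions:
 u(y) = C1 + Integral(C2*airyai(3^(1/3)*y) + C3*airybi(3^(1/3)*y), y)


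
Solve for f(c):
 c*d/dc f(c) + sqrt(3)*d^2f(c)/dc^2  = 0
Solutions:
 f(c) = C1 + C2*erf(sqrt(2)*3^(3/4)*c/6)


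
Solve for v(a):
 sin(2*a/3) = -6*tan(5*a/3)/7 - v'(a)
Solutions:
 v(a) = C1 + 18*log(cos(5*a/3))/35 + 3*cos(2*a/3)/2


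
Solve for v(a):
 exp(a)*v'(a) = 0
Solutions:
 v(a) = C1


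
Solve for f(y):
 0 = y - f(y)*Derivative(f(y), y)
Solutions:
 f(y) = -sqrt(C1 + y^2)
 f(y) = sqrt(C1 + y^2)


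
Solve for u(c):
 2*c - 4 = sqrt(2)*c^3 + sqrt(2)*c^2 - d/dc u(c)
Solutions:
 u(c) = C1 + sqrt(2)*c^4/4 + sqrt(2)*c^3/3 - c^2 + 4*c


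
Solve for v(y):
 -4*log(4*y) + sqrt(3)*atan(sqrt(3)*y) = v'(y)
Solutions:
 v(y) = C1 - 4*y*log(y) - 8*y*log(2) + 4*y + sqrt(3)*(y*atan(sqrt(3)*y) - sqrt(3)*log(3*y^2 + 1)/6)


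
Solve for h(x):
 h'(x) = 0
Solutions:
 h(x) = C1


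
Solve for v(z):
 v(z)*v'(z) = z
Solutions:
 v(z) = -sqrt(C1 + z^2)
 v(z) = sqrt(C1 + z^2)


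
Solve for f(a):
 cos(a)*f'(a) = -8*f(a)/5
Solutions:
 f(a) = C1*(sin(a) - 1)^(4/5)/(sin(a) + 1)^(4/5)


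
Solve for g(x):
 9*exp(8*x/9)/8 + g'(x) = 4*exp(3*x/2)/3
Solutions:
 g(x) = C1 - 81*exp(8*x/9)/64 + 8*exp(3*x/2)/9


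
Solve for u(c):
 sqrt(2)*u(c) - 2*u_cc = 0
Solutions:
 u(c) = C1*exp(-2^(3/4)*c/2) + C2*exp(2^(3/4)*c/2)


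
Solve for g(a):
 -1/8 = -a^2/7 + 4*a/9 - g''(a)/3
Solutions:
 g(a) = C1 + C2*a - a^4/28 + 2*a^3/9 + 3*a^2/16


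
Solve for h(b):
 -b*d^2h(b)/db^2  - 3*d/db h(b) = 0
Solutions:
 h(b) = C1 + C2/b^2


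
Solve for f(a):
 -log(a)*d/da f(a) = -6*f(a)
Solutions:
 f(a) = C1*exp(6*li(a))


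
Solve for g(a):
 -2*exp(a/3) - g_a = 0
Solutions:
 g(a) = C1 - 6*exp(a/3)


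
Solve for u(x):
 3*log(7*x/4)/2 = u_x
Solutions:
 u(x) = C1 + 3*x*log(x)/2 - 3*x*log(2) - 3*x/2 + 3*x*log(7)/2


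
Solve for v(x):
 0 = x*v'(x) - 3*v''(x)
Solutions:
 v(x) = C1 + C2*erfi(sqrt(6)*x/6)


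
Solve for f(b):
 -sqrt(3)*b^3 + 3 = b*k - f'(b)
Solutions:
 f(b) = C1 + sqrt(3)*b^4/4 + b^2*k/2 - 3*b


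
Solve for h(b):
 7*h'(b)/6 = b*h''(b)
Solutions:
 h(b) = C1 + C2*b^(13/6)


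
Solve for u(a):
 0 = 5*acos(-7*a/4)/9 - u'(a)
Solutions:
 u(a) = C1 + 5*a*acos(-7*a/4)/9 + 5*sqrt(16 - 49*a^2)/63


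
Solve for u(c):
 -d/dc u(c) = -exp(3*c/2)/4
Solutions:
 u(c) = C1 + exp(3*c/2)/6


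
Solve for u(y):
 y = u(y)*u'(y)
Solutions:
 u(y) = -sqrt(C1 + y^2)
 u(y) = sqrt(C1 + y^2)


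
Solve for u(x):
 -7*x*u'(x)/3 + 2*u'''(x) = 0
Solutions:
 u(x) = C1 + Integral(C2*airyai(6^(2/3)*7^(1/3)*x/6) + C3*airybi(6^(2/3)*7^(1/3)*x/6), x)


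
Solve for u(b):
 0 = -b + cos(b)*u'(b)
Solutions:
 u(b) = C1 + Integral(b/cos(b), b)


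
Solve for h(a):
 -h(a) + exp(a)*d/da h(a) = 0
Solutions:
 h(a) = C1*exp(-exp(-a))


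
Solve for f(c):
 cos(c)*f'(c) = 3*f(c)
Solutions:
 f(c) = C1*(sin(c) + 1)^(3/2)/(sin(c) - 1)^(3/2)


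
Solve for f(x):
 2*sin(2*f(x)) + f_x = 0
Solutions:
 f(x) = pi - acos((-C1 - exp(8*x))/(C1 - exp(8*x)))/2
 f(x) = acos((-C1 - exp(8*x))/(C1 - exp(8*x)))/2


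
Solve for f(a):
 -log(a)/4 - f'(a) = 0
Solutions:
 f(a) = C1 - a*log(a)/4 + a/4


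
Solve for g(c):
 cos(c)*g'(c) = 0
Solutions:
 g(c) = C1


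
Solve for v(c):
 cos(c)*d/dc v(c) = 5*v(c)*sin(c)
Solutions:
 v(c) = C1/cos(c)^5


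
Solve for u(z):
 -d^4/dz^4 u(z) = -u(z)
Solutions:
 u(z) = C1*exp(-z) + C2*exp(z) + C3*sin(z) + C4*cos(z)


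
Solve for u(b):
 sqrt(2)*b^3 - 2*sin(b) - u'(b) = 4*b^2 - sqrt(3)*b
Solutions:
 u(b) = C1 + sqrt(2)*b^4/4 - 4*b^3/3 + sqrt(3)*b^2/2 + 2*cos(b)


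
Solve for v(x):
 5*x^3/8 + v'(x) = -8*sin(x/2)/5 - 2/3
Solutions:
 v(x) = C1 - 5*x^4/32 - 2*x/3 + 16*cos(x/2)/5


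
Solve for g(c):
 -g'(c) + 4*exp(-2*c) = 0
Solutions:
 g(c) = C1 - 2*exp(-2*c)


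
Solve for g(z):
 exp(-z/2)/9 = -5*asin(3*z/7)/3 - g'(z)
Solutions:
 g(z) = C1 - 5*z*asin(3*z/7)/3 - 5*sqrt(49 - 9*z^2)/9 + 2*exp(-z/2)/9


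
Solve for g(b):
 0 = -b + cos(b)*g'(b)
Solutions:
 g(b) = C1 + Integral(b/cos(b), b)


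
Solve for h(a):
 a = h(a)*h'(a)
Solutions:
 h(a) = -sqrt(C1 + a^2)
 h(a) = sqrt(C1 + a^2)


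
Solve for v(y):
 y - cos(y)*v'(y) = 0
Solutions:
 v(y) = C1 + Integral(y/cos(y), y)


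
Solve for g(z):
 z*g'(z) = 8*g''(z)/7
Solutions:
 g(z) = C1 + C2*erfi(sqrt(7)*z/4)


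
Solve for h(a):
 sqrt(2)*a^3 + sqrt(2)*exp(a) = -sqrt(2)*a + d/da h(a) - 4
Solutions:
 h(a) = C1 + sqrt(2)*a^4/4 + sqrt(2)*a^2/2 + 4*a + sqrt(2)*exp(a)


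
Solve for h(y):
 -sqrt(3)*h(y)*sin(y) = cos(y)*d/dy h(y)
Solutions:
 h(y) = C1*cos(y)^(sqrt(3))


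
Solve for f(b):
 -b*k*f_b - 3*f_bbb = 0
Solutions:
 f(b) = C1 + Integral(C2*airyai(3^(2/3)*b*(-k)^(1/3)/3) + C3*airybi(3^(2/3)*b*(-k)^(1/3)/3), b)


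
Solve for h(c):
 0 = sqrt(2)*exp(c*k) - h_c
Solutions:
 h(c) = C1 + sqrt(2)*exp(c*k)/k


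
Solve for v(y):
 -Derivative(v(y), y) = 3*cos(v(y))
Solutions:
 v(y) = pi - asin((C1 + exp(6*y))/(C1 - exp(6*y)))
 v(y) = asin((C1 + exp(6*y))/(C1 - exp(6*y)))


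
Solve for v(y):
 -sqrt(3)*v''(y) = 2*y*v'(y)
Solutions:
 v(y) = C1 + C2*erf(3^(3/4)*y/3)
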